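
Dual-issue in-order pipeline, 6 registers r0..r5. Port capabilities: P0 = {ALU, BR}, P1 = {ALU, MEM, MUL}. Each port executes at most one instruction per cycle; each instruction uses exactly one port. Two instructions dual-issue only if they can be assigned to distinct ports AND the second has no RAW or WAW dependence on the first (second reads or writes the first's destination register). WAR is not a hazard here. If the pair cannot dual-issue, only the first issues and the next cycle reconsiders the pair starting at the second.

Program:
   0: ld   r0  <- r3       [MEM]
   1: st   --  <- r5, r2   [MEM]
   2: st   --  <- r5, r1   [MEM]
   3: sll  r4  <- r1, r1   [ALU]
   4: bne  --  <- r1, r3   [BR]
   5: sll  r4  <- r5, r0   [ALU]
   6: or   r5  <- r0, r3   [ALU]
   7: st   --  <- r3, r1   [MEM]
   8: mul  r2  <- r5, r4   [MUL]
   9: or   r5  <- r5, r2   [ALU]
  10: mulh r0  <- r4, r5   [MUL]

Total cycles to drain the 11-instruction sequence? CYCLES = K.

  cy0 -> i0 (ld) no-port MEM/MEM
  cy1 -> i1 (st) no-port MEM/MEM
  cy2 -> i2&i3 (st sll) dual
  cy3 -> i4&i5 (bne sll) dual
  cy4 -> i6&i7 (or st) dual
  cy5 -> i8 (mul) RAW r2
  cy6 -> i9 (or) RAW r5
  cy7 -> i10 (mulh) tail

CYCLES = 8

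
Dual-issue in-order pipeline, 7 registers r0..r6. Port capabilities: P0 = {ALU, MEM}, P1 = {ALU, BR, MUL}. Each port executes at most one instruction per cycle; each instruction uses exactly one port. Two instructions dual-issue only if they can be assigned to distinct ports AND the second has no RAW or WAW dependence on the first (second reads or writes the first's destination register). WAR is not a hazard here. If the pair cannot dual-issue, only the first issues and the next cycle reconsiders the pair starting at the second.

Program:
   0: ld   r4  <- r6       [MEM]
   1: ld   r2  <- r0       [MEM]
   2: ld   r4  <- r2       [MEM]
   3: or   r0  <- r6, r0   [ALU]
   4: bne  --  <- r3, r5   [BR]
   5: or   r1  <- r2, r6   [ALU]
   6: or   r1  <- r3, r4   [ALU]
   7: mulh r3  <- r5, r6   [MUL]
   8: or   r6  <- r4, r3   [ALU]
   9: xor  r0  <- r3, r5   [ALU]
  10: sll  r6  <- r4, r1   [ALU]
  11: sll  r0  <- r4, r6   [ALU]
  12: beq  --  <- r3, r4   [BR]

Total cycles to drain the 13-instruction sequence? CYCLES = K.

CYCLES = 8

[0] i0  ld.MEM  -- no-port MEM/MEM
[1] i1  ld.MEM  -- no-port MEM/MEM
[2] i2&i3  ld.MEM+or.ALU  -- 2-wide
[3] i4&i5  bne.BR+or.ALU  -- 2-wide
[4] i6&i7  or.ALU+mulh.MUL  -- 2-wide
[5] i8&i9  or.ALU+xor.ALU  -- 2-wide
[6] i10  sll.ALU  -- RAW r6
[7] i11&i12  sll.ALU+beq.BR  -- 2-wide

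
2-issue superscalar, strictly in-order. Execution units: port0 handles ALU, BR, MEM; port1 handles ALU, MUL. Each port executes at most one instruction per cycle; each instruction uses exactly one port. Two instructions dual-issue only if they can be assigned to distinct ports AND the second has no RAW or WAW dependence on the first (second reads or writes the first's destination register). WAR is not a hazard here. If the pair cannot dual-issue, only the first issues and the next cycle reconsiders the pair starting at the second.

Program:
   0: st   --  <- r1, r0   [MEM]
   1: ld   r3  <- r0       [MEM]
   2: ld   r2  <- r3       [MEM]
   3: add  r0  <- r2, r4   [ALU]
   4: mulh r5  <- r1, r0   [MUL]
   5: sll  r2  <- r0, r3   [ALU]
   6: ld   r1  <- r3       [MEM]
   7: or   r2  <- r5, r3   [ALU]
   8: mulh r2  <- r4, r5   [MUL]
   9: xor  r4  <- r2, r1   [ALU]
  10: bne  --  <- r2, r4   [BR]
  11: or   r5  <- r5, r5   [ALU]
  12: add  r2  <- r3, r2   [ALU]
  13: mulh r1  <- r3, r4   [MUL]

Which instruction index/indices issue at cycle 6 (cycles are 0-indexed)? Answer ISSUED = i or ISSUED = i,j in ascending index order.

ISSUED = 8

t=0 i0:st ; no-port MEM/MEM
t=1 i1:ld ; no-port MEM/MEM
t=2 i2:ld ; RAW r2
t=3 i3:add ; RAW r0
t=4 i4,i5:mulh/sll ; pair
t=5 i6,i7:ld/or ; pair
t=6 i8:mulh ; RAW r2
t=7 i9:xor ; RAW r4
t=8 i10,i11:bne/or ; pair
t=9 i12,i13:add/mulh ; pair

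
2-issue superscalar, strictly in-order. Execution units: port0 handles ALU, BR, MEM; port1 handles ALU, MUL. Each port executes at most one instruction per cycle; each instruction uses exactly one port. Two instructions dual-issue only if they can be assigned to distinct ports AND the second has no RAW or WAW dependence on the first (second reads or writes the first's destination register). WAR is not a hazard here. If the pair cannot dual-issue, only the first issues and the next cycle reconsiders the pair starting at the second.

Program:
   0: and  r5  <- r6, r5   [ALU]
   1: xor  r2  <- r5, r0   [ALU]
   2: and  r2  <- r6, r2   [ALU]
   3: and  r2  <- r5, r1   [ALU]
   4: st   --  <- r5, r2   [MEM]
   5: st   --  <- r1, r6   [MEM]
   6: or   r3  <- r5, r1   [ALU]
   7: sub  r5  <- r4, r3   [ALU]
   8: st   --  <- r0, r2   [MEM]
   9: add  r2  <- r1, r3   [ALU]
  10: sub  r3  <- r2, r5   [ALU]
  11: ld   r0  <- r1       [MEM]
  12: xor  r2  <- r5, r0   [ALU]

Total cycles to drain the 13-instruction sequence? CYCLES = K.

0. and.ALU @i0  | RAW r5
1. xor.ALU @i1  | RAW+WAW r2
2. and.ALU @i2  | WAW r2
3. and.ALU @i3  | RAW r2
4. st.MEM @i4  | no-port MEM/MEM
5. st.MEM+or.ALU @i5+i6  | pair
6. sub.ALU+st.MEM @i7+i8  | pair
7. add.ALU @i9  | RAW r2
8. sub.ALU+ld.MEM @i10+i11  | pair
9. xor.ALU @i12  | tail

CYCLES = 10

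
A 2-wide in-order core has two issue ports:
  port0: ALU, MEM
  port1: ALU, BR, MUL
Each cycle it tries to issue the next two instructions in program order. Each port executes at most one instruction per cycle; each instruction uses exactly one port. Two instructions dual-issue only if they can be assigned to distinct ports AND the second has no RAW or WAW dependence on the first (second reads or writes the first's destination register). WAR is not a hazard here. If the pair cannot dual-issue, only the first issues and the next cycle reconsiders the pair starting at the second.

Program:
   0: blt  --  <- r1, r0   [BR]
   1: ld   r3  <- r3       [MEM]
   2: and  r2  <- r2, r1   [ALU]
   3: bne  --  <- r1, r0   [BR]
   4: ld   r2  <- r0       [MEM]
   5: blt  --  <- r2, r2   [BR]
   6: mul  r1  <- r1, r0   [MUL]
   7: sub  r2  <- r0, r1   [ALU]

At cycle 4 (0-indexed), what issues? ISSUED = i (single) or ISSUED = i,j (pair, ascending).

c0: i0,i1 blt;ld  dual
c1: i2,i3 and;bne  dual
c2: i4 ld  RAW r2
c3: i5 blt  no-port BR/MUL
c4: i6 mul  RAW r1
c5: i7 sub  tail

ISSUED = 6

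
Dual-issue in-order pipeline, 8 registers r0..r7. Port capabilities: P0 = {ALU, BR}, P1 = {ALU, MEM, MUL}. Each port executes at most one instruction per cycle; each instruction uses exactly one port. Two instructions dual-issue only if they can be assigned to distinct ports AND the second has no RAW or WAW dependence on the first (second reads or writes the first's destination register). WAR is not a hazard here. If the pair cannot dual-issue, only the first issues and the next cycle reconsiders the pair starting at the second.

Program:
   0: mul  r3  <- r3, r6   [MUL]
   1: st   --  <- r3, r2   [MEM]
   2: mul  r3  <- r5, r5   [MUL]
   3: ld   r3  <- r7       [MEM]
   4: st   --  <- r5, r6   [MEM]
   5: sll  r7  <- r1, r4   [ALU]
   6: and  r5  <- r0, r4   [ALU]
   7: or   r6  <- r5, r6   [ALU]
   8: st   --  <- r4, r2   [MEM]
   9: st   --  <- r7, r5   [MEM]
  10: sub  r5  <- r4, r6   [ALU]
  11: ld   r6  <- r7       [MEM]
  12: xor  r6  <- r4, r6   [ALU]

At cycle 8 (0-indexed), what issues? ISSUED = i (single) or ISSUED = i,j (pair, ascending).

  cy0 -> i0 (mul.MUL) no-port MUL/MEM
  cy1 -> i1 (st.MEM) no-port MEM/MUL
  cy2 -> i2 (mul.MUL) no-port MUL/MEM
  cy3 -> i3 (ld.MEM) no-port MEM/MEM
  cy4 -> i4/i5 (st.MEM/sll.ALU) dual
  cy5 -> i6 (and.ALU) RAW r5
  cy6 -> i7/i8 (or.ALU/st.MEM) dual
  cy7 -> i9/i10 (st.MEM/sub.ALU) dual
  cy8 -> i11 (ld.MEM) RAW+WAW r6
  cy9 -> i12 (xor.ALU) tail

ISSUED = 11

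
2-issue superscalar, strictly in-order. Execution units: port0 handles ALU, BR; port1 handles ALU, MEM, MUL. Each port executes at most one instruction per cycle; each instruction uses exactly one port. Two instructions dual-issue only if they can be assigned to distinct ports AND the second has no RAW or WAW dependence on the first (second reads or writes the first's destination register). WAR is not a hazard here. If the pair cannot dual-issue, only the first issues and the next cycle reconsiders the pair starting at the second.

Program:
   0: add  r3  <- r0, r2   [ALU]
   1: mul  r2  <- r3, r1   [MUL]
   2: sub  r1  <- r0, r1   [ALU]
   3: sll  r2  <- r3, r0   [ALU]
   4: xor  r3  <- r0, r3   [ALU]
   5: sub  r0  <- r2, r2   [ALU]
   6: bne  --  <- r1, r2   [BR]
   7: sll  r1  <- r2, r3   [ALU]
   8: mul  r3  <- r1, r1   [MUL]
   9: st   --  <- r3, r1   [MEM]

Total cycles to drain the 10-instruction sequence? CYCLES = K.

CYCLES = 7

c0: i0 add.ALU  RAW r3
c1: i1,i2 mul.MUL;sub.ALU  2-wide
c2: i3,i4 sll.ALU;xor.ALU  2-wide
c3: i5,i6 sub.ALU;bne.BR  2-wide
c4: i7 sll.ALU  RAW r1
c5: i8 mul.MUL  no-port MUL/MEM
c6: i9 st.MEM  tail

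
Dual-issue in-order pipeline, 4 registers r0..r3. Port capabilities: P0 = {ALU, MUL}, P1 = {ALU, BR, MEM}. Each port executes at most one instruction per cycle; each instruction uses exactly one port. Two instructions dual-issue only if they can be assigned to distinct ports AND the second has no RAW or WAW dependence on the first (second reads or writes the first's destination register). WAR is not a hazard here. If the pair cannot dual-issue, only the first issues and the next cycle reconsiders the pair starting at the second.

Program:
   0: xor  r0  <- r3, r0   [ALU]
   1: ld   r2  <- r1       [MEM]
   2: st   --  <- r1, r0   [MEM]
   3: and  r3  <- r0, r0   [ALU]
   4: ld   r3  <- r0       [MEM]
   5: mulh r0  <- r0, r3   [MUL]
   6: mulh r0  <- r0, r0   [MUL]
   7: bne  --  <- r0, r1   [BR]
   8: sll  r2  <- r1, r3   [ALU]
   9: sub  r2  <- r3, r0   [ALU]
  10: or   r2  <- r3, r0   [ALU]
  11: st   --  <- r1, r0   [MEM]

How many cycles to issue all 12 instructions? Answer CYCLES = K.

CYCLES = 8

#0 head=0: xor;ld i0/i1 2-wide
#1 head=2: st;and i2/i3 2-wide
#2 head=4: ld i4 RAW r3
#3 head=5: mulh i5 no-port MUL/MUL
#4 head=6: mulh i6 RAW r0
#5 head=7: bne;sll i7/i8 2-wide
#6 head=9: sub i9 WAW r2
#7 head=10: or;st i10/i11 2-wide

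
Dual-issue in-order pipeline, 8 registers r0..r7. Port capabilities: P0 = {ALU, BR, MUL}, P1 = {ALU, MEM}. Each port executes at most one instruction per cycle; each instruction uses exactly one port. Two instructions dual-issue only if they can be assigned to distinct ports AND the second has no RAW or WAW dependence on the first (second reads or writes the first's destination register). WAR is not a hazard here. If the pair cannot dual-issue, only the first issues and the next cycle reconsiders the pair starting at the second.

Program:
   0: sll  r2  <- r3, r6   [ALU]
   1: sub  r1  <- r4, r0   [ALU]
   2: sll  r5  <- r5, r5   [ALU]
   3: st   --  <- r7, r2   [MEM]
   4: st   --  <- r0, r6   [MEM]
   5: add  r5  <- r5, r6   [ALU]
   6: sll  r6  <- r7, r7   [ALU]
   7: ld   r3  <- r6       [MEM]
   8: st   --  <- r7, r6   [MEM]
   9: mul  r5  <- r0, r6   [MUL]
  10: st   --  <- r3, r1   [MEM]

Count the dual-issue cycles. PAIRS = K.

#0 head=0: sll.ALU sub.ALU i0/i1 2-wide
#1 head=2: sll.ALU st.MEM i2/i3 2-wide
#2 head=4: st.MEM add.ALU i4/i5 2-wide
#3 head=6: sll.ALU i6 RAW r6
#4 head=7: ld.MEM i7 no-port MEM/MEM
#5 head=8: st.MEM mul.MUL i8/i9 2-wide
#6 head=10: st.MEM i10 tail

PAIRS = 4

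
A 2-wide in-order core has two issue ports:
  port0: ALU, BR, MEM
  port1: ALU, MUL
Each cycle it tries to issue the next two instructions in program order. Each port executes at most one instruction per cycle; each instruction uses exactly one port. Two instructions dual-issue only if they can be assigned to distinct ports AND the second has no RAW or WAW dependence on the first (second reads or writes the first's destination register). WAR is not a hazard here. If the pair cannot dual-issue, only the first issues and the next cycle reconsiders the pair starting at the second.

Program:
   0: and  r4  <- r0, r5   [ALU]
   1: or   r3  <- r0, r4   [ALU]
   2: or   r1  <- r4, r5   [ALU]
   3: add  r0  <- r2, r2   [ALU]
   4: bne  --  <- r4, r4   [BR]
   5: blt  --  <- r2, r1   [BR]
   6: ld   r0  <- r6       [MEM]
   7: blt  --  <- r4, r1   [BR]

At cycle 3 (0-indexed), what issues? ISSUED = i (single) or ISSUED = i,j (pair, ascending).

ISSUED = 5

0. and.ALU @i0  | RAW r4
1. or.ALU or.ALU @i1/i2  | dual
2. add.ALU bne.BR @i3/i4  | dual
3. blt.BR @i5  | no-port BR/MEM
4. ld.MEM @i6  | no-port MEM/BR
5. blt.BR @i7  | tail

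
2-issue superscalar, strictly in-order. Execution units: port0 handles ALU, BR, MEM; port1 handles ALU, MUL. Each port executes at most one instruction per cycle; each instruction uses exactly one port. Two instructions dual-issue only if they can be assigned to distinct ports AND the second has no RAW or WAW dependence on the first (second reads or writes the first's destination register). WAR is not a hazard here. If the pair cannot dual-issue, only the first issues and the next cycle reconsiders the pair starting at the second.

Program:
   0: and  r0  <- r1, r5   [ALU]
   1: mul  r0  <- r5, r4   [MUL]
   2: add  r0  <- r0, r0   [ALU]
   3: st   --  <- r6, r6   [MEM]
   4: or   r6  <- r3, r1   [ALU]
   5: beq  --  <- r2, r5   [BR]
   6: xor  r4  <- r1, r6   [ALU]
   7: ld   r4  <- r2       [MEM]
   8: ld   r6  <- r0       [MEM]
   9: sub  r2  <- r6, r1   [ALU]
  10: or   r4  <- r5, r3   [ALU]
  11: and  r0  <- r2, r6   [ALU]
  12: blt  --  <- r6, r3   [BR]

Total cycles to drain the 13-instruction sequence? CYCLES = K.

CYCLES = 9

0. and.ALU @i0  | WAW r0
1. mul.MUL @i1  | RAW+WAW r0
2. add.ALU st.MEM @i2,i3  | pair
3. or.ALU beq.BR @i4,i5  | pair
4. xor.ALU @i6  | WAW r4
5. ld.MEM @i7  | no-port MEM/MEM
6. ld.MEM @i8  | RAW r6
7. sub.ALU or.ALU @i9,i10  | pair
8. and.ALU blt.BR @i11,i12  | pair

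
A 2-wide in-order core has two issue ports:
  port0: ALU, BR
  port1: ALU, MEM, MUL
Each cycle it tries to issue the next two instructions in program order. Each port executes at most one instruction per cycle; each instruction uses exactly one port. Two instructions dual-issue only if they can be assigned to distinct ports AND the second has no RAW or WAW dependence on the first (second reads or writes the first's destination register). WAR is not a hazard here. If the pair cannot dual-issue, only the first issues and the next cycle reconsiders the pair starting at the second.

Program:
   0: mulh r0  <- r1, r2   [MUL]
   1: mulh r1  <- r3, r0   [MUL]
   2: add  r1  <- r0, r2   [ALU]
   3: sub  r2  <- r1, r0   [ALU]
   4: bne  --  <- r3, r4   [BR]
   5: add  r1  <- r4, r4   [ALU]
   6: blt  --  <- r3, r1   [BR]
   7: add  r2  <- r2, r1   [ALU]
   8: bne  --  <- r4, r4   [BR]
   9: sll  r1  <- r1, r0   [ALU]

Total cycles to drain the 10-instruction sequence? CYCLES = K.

CYCLES = 7

c0: i0 mulh.MUL  no-port MUL/MUL
c1: i1 mulh.MUL  WAW r1
c2: i2 add.ALU  RAW r1
c3: i3,i4 sub.ALU+bne.BR  2-wide
c4: i5 add.ALU  RAW r1
c5: i6,i7 blt.BR+add.ALU  2-wide
c6: i8,i9 bne.BR+sll.ALU  2-wide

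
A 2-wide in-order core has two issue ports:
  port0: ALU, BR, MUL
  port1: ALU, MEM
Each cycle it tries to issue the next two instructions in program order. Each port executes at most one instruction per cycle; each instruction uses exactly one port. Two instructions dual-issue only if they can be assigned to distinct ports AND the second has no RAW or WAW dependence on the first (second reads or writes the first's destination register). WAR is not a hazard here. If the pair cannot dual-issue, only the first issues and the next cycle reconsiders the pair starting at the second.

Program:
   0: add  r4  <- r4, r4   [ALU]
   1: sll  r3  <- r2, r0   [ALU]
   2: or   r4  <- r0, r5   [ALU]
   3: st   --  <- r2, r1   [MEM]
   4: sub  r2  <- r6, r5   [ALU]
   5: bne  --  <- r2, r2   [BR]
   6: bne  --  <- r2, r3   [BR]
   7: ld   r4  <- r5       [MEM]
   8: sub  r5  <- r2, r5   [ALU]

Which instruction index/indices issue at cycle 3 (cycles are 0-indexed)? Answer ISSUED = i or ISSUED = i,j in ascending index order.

[0] i0&i1  add.ALU/sll.ALU  -- 2-wide
[1] i2&i3  or.ALU/st.MEM  -- 2-wide
[2] i4  sub.ALU  -- RAW r2
[3] i5  bne.BR  -- no-port BR/BR
[4] i6&i7  bne.BR/ld.MEM  -- 2-wide
[5] i8  sub.ALU  -- tail

ISSUED = 5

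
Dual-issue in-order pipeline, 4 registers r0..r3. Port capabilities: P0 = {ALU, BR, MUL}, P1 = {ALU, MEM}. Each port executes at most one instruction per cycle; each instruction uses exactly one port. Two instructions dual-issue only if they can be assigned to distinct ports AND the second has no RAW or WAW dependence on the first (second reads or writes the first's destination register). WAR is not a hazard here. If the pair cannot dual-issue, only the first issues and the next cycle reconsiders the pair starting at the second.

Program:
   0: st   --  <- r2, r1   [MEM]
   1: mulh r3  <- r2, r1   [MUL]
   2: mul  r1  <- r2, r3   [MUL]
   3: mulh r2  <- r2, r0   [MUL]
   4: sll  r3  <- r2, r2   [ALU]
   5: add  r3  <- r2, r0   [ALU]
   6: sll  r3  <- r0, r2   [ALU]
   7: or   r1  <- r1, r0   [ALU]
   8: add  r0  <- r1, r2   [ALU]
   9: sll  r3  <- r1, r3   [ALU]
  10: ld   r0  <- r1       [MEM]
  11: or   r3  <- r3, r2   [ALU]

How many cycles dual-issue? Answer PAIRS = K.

PAIRS = 4

  cy0 -> i0/i1 (st.MEM;mulh.MUL) dual
  cy1 -> i2 (mul.MUL) no-port MUL/MUL
  cy2 -> i3 (mulh.MUL) RAW r2
  cy3 -> i4 (sll.ALU) WAW r3
  cy4 -> i5 (add.ALU) WAW r3
  cy5 -> i6/i7 (sll.ALU;or.ALU) dual
  cy6 -> i8/i9 (add.ALU;sll.ALU) dual
  cy7 -> i10/i11 (ld.MEM;or.ALU) dual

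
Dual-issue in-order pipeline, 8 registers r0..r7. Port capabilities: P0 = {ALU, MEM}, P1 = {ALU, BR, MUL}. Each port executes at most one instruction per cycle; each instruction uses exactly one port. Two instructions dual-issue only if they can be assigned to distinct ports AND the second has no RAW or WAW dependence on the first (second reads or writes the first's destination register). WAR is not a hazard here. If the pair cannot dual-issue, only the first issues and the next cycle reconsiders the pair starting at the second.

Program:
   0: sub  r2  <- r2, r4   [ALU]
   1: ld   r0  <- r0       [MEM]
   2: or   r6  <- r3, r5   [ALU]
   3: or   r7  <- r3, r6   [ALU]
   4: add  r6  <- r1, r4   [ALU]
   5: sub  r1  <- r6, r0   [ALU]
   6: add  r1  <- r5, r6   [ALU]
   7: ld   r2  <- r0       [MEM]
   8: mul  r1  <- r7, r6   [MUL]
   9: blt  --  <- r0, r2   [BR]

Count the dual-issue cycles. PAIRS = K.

[0] i0&i1  sub.ALU;ld.MEM  -- 2-wide
[1] i2  or.ALU  -- RAW r6
[2] i3&i4  or.ALU;add.ALU  -- 2-wide
[3] i5  sub.ALU  -- WAW r1
[4] i6&i7  add.ALU;ld.MEM  -- 2-wide
[5] i8  mul.MUL  -- no-port MUL/BR
[6] i9  blt.BR  -- tail

PAIRS = 3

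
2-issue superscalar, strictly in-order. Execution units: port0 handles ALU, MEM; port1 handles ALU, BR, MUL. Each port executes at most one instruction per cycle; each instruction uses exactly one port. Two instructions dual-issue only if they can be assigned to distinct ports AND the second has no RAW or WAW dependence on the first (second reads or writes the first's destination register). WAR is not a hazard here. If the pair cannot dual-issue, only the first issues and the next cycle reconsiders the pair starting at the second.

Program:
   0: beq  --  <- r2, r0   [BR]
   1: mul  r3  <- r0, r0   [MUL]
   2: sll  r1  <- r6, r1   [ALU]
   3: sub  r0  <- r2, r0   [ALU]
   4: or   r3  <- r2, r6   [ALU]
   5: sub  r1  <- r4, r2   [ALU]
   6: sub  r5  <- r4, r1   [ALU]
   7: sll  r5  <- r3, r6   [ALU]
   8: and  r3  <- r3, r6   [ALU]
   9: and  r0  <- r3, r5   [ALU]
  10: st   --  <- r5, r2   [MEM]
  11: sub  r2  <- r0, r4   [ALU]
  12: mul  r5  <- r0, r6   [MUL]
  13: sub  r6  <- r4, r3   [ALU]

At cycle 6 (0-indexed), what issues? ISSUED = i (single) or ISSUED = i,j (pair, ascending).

ISSUED = 9,10

[0] i0  beq.BR  -- no-port BR/MUL
[1] i1/i2  mul.MUL;sll.ALU  -- 2-wide
[2] i3/i4  sub.ALU;or.ALU  -- 2-wide
[3] i5  sub.ALU  -- RAW r1
[4] i6  sub.ALU  -- WAW r5
[5] i7/i8  sll.ALU;and.ALU  -- 2-wide
[6] i9/i10  and.ALU;st.MEM  -- 2-wide
[7] i11/i12  sub.ALU;mul.MUL  -- 2-wide
[8] i13  sub.ALU  -- tail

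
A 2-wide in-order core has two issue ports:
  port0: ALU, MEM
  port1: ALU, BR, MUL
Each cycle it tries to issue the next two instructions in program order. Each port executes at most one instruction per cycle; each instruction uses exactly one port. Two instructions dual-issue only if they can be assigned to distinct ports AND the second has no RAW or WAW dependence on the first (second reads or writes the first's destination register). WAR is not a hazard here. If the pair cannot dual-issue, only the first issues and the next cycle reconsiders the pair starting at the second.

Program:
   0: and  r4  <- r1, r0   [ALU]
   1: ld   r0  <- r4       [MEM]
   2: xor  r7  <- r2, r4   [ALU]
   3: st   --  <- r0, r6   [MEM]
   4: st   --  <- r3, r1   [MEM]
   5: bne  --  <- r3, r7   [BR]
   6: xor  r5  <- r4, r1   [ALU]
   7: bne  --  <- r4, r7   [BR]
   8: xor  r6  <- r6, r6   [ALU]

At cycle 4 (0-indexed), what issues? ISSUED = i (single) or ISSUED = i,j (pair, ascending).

#0 head=0: and i0 RAW r4
#1 head=1: ld/xor i1/i2 2-wide
#2 head=3: st i3 no-port MEM/MEM
#3 head=4: st/bne i4/i5 2-wide
#4 head=6: xor/bne i6/i7 2-wide
#5 head=8: xor i8 tail

ISSUED = 6,7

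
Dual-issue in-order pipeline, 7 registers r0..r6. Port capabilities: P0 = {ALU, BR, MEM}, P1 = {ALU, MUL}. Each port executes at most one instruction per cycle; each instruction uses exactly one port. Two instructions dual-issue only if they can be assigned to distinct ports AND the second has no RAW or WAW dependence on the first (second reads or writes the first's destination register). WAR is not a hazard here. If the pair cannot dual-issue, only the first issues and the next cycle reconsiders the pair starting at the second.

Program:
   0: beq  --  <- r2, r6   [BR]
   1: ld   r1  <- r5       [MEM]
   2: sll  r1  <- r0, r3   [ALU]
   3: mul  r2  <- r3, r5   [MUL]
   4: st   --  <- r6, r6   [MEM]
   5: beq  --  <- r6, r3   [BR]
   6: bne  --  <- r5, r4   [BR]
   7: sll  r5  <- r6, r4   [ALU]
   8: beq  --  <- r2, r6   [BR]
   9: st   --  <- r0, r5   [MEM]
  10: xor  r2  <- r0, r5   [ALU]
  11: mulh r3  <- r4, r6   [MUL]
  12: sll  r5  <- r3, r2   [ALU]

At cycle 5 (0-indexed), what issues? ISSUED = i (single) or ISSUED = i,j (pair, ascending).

0. beq @i0  | no-port BR/MEM
1. ld @i1  | WAW r1
2. sll/mul @i2+i3  | pair
3. st @i4  | no-port MEM/BR
4. beq @i5  | no-port BR/BR
5. bne/sll @i6+i7  | pair
6. beq @i8  | no-port BR/MEM
7. st/xor @i9+i10  | pair
8. mulh @i11  | RAW r3
9. sll @i12  | tail

ISSUED = 6,7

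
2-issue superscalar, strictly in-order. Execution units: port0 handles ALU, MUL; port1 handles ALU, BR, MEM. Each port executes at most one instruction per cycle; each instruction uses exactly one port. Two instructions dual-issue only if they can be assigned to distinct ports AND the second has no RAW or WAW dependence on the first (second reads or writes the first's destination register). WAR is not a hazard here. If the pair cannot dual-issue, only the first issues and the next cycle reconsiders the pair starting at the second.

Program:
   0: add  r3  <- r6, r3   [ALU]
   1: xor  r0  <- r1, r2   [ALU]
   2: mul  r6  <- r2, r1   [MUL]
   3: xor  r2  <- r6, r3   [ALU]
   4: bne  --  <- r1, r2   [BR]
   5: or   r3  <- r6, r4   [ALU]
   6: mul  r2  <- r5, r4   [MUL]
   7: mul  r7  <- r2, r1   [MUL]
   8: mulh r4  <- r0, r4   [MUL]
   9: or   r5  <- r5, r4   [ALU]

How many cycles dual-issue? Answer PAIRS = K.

[0] i0/i1  add;xor  -- pair
[1] i2  mul  -- RAW r6
[2] i3  xor  -- RAW r2
[3] i4/i5  bne;or  -- pair
[4] i6  mul  -- no-port MUL/MUL
[5] i7  mul  -- no-port MUL/MUL
[6] i8  mulh  -- RAW r4
[7] i9  or  -- tail

PAIRS = 2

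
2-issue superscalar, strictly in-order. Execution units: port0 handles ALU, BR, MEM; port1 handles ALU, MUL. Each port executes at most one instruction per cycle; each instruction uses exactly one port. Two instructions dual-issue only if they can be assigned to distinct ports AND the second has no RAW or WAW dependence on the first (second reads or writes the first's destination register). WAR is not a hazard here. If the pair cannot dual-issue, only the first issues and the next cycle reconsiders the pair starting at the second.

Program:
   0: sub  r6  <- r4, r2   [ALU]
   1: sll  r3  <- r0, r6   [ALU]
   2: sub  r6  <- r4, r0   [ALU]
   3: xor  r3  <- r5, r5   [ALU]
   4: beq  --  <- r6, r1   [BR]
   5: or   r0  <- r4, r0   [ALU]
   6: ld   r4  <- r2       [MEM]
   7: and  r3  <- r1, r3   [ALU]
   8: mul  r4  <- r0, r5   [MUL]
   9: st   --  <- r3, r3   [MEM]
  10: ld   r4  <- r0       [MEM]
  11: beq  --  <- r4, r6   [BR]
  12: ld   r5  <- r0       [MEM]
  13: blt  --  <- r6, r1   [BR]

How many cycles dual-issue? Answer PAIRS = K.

[0] i0  sub.ALU  -- RAW r6
[1] i1,i2  sll.ALU+sub.ALU  -- pair
[2] i3,i4  xor.ALU+beq.BR  -- pair
[3] i5,i6  or.ALU+ld.MEM  -- pair
[4] i7,i8  and.ALU+mul.MUL  -- pair
[5] i9  st.MEM  -- no-port MEM/MEM
[6] i10  ld.MEM  -- no-port MEM/BR
[7] i11  beq.BR  -- no-port BR/MEM
[8] i12  ld.MEM  -- no-port MEM/BR
[9] i13  blt.BR  -- tail

PAIRS = 4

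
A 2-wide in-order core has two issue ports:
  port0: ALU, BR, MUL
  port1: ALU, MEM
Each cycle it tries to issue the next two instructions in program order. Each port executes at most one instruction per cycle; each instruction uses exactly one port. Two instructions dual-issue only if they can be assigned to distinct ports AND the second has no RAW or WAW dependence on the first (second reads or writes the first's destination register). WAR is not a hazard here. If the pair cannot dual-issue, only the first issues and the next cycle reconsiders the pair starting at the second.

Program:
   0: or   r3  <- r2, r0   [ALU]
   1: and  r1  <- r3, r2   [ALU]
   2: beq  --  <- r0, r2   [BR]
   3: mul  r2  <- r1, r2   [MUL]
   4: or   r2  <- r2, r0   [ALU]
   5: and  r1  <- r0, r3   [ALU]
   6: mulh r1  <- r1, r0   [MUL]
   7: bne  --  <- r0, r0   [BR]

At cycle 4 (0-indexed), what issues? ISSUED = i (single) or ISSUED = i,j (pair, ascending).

c0: i0 or  RAW r3
c1: i1,i2 and/beq  pair
c2: i3 mul  RAW+WAW r2
c3: i4,i5 or/and  pair
c4: i6 mulh  no-port MUL/BR
c5: i7 bne  tail

ISSUED = 6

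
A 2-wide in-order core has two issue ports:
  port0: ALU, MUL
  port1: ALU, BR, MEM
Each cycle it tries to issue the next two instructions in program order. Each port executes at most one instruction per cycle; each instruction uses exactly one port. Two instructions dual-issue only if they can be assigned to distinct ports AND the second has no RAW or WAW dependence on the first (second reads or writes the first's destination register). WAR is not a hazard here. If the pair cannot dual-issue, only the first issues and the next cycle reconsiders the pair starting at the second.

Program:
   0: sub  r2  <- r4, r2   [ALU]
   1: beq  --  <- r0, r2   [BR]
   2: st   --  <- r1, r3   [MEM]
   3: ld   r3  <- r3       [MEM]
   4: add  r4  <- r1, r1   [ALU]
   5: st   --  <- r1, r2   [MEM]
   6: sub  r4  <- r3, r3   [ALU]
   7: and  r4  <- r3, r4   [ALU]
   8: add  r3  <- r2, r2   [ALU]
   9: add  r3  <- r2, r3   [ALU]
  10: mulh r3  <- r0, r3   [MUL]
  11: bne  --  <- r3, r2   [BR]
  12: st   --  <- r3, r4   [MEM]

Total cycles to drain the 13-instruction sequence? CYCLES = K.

[0] i0  sub  -- RAW r2
[1] i1  beq  -- no-port BR/MEM
[2] i2  st  -- no-port MEM/MEM
[3] i3,i4  ld add  -- dual
[4] i5,i6  st sub  -- dual
[5] i7,i8  and add  -- dual
[6] i9  add  -- RAW+WAW r3
[7] i10  mulh  -- RAW r3
[8] i11  bne  -- no-port BR/MEM
[9] i12  st  -- tail

CYCLES = 10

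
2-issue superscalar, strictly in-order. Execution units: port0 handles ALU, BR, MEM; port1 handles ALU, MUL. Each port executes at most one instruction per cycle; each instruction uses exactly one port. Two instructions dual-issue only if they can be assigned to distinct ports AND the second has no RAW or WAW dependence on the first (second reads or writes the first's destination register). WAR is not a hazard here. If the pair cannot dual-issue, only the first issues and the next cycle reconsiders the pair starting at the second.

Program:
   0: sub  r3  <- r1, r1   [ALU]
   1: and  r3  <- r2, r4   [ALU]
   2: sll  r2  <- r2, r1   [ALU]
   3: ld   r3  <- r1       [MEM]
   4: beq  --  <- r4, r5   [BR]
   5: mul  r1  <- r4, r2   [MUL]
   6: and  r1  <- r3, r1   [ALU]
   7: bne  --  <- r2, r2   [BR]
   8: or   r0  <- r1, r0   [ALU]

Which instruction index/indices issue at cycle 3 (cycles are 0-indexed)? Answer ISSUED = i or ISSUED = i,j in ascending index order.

  cy0 -> i0 (sub.ALU) WAW r3
  cy1 -> i1,i2 (and.ALU sll.ALU) dual
  cy2 -> i3 (ld.MEM) no-port MEM/BR
  cy3 -> i4,i5 (beq.BR mul.MUL) dual
  cy4 -> i6,i7 (and.ALU bne.BR) dual
  cy5 -> i8 (or.ALU) tail

ISSUED = 4,5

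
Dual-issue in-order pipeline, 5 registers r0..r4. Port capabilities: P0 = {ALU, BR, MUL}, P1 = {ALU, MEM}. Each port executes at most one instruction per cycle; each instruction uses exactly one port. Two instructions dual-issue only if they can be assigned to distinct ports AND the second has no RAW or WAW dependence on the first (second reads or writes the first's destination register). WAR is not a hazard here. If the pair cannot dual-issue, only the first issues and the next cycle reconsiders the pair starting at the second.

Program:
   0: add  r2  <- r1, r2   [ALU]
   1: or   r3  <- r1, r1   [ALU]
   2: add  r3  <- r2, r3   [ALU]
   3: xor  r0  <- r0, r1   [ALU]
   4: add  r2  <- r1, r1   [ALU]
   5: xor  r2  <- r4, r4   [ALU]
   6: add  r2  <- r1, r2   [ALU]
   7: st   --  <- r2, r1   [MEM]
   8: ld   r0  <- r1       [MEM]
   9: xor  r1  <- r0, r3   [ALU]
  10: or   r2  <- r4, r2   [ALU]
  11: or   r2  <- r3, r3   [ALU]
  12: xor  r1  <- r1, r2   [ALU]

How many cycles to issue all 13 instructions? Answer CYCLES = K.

CYCLES = 10

  cy0 -> i0/i1 (add.ALU/or.ALU) dual
  cy1 -> i2/i3 (add.ALU/xor.ALU) dual
  cy2 -> i4 (add.ALU) WAW r2
  cy3 -> i5 (xor.ALU) RAW+WAW r2
  cy4 -> i6 (add.ALU) RAW r2
  cy5 -> i7 (st.MEM) no-port MEM/MEM
  cy6 -> i8 (ld.MEM) RAW r0
  cy7 -> i9/i10 (xor.ALU/or.ALU) dual
  cy8 -> i11 (or.ALU) RAW r2
  cy9 -> i12 (xor.ALU) tail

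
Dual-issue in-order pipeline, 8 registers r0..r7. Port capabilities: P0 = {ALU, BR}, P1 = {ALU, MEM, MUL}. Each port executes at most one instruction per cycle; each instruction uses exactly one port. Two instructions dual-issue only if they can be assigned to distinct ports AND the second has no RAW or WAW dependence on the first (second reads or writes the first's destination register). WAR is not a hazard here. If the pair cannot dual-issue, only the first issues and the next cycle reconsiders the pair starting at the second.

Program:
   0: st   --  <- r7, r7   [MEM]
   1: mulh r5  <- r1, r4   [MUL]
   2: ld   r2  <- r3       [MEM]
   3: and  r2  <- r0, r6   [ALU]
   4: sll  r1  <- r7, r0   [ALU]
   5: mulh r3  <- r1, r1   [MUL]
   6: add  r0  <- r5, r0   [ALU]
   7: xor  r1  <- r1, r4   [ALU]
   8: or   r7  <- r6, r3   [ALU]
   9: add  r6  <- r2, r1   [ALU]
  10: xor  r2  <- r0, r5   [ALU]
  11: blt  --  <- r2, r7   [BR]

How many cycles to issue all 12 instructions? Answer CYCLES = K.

CYCLES = 8

0. st @i0  | no-port MEM/MUL
1. mulh @i1  | no-port MUL/MEM
2. ld @i2  | WAW r2
3. and/sll @i3/i4  | pair
4. mulh/add @i5/i6  | pair
5. xor/or @i7/i8  | pair
6. add/xor @i9/i10  | pair
7. blt @i11  | tail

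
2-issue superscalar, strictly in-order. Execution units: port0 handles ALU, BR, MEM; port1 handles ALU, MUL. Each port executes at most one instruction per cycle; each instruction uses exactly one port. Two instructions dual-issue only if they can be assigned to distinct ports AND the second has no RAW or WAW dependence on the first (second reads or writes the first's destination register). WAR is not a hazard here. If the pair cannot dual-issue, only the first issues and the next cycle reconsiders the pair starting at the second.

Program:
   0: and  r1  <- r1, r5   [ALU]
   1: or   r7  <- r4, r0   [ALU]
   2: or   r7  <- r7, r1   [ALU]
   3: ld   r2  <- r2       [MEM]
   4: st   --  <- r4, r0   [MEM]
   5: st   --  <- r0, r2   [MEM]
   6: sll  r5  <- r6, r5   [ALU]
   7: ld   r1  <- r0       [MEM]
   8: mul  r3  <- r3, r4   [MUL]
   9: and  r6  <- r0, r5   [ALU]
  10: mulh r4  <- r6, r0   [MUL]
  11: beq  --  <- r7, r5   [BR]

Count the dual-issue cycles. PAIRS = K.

0. and.ALU;or.ALU @i0,i1  | pair
1. or.ALU;ld.MEM @i2,i3  | pair
2. st.MEM @i4  | no-port MEM/MEM
3. st.MEM;sll.ALU @i5,i6  | pair
4. ld.MEM;mul.MUL @i7,i8  | pair
5. and.ALU @i9  | RAW r6
6. mulh.MUL;beq.BR @i10,i11  | pair

PAIRS = 5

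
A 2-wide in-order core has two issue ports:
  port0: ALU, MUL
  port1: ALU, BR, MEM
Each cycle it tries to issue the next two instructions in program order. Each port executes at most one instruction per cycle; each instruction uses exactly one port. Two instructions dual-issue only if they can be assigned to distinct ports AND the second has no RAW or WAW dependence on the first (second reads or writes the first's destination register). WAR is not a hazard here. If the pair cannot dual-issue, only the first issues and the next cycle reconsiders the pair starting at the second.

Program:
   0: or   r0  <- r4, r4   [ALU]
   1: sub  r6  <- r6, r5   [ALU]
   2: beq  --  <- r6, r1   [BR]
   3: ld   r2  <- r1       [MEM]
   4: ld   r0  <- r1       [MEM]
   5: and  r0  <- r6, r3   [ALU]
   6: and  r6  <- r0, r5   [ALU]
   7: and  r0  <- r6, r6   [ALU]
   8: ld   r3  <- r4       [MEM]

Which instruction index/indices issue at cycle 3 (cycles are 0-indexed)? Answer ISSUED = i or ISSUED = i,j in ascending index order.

#0 head=0: or+sub i0&i1 pair
#1 head=2: beq i2 no-port BR/MEM
#2 head=3: ld i3 no-port MEM/MEM
#3 head=4: ld i4 WAW r0
#4 head=5: and i5 RAW r0
#5 head=6: and i6 RAW r6
#6 head=7: and+ld i7&i8 pair

ISSUED = 4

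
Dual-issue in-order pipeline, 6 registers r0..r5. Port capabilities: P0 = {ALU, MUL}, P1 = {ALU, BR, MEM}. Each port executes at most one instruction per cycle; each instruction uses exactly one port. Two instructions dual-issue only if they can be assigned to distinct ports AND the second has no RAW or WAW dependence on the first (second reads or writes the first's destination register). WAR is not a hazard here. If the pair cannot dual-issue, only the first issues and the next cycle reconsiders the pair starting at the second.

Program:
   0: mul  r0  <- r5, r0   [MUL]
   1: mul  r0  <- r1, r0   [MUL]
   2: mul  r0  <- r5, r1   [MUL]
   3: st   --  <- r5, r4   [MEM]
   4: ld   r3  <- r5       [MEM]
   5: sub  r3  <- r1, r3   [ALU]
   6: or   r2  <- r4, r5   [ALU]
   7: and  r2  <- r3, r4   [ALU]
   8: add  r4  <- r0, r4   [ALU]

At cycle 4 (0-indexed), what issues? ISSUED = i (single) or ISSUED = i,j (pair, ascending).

ISSUED = 5,6

  cy0 -> i0 (mul.MUL) no-port MUL/MUL
  cy1 -> i1 (mul.MUL) no-port MUL/MUL
  cy2 -> i2&i3 (mul.MUL;st.MEM) 2-wide
  cy3 -> i4 (ld.MEM) RAW+WAW r3
  cy4 -> i5&i6 (sub.ALU;or.ALU) 2-wide
  cy5 -> i7&i8 (and.ALU;add.ALU) 2-wide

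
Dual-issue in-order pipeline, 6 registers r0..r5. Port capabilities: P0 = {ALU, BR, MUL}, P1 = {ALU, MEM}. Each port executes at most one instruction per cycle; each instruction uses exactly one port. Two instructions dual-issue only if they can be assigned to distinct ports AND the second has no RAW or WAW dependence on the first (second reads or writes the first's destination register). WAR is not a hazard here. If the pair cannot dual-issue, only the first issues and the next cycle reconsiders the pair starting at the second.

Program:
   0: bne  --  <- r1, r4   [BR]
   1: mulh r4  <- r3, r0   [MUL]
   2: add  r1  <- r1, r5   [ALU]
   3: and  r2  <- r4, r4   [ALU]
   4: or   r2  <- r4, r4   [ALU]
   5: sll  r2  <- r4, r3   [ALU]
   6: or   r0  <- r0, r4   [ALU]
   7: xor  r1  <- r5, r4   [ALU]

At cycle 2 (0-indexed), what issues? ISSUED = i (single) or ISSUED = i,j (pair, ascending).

ISSUED = 3

0. bne.BR @i0  | no-port BR/MUL
1. mulh.MUL/add.ALU @i1,i2  | pair
2. and.ALU @i3  | WAW r2
3. or.ALU @i4  | WAW r2
4. sll.ALU/or.ALU @i5,i6  | pair
5. xor.ALU @i7  | tail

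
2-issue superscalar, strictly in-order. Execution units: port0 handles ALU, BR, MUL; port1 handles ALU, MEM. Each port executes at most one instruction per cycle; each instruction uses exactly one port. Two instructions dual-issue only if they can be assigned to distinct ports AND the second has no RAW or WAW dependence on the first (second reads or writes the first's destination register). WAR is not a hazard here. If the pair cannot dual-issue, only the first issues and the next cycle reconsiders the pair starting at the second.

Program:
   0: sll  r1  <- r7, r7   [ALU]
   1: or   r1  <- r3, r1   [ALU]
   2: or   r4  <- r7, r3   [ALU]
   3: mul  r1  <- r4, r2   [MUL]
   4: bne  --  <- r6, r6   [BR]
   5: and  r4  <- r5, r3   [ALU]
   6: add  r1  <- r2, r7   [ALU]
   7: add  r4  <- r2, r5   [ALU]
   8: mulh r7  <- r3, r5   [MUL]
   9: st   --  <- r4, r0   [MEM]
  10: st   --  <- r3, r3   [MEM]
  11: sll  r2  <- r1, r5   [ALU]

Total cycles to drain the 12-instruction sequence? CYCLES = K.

CYCLES = 7

[0] i0  sll.ALU  -- RAW+WAW r1
[1] i1,i2  or.ALU or.ALU  -- dual
[2] i3  mul.MUL  -- no-port MUL/BR
[3] i4,i5  bne.BR and.ALU  -- dual
[4] i6,i7  add.ALU add.ALU  -- dual
[5] i8,i9  mulh.MUL st.MEM  -- dual
[6] i10,i11  st.MEM sll.ALU  -- dual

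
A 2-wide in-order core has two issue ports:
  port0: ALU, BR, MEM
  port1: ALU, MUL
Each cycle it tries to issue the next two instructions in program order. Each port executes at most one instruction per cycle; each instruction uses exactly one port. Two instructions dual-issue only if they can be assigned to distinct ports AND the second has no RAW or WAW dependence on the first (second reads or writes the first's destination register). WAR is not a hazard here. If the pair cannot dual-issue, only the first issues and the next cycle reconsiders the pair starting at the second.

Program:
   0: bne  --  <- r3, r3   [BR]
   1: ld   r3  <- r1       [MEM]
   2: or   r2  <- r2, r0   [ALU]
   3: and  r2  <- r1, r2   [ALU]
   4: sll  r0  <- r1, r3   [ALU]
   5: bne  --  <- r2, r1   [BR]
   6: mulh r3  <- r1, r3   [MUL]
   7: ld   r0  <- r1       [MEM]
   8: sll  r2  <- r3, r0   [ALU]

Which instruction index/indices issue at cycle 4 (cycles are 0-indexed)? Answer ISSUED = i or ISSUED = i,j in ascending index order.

ISSUED = 7

  cy0 -> i0 (bne.BR) no-port BR/MEM
  cy1 -> i1+i2 (ld.MEM;or.ALU) 2-wide
  cy2 -> i3+i4 (and.ALU;sll.ALU) 2-wide
  cy3 -> i5+i6 (bne.BR;mulh.MUL) 2-wide
  cy4 -> i7 (ld.MEM) RAW r0
  cy5 -> i8 (sll.ALU) tail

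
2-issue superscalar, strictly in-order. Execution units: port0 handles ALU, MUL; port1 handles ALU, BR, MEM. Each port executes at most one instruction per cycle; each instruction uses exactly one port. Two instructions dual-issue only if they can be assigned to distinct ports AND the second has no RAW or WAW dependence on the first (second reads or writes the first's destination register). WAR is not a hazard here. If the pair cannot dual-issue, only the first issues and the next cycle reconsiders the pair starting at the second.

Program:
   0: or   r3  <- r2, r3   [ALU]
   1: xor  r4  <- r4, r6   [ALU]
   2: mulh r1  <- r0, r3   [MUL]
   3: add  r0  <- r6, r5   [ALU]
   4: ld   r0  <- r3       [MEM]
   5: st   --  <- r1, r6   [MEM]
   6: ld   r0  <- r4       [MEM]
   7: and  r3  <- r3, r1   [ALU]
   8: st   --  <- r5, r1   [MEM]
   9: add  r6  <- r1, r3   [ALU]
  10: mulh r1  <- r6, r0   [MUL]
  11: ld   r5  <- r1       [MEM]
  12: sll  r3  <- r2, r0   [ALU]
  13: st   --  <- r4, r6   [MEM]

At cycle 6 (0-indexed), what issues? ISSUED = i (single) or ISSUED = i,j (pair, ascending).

ISSUED = 10

t=0 i0+i1:or;xor ; pair
t=1 i2+i3:mulh;add ; pair
t=2 i4:ld ; no-port MEM/MEM
t=3 i5:st ; no-port MEM/MEM
t=4 i6+i7:ld;and ; pair
t=5 i8+i9:st;add ; pair
t=6 i10:mulh ; RAW r1
t=7 i11+i12:ld;sll ; pair
t=8 i13:st ; tail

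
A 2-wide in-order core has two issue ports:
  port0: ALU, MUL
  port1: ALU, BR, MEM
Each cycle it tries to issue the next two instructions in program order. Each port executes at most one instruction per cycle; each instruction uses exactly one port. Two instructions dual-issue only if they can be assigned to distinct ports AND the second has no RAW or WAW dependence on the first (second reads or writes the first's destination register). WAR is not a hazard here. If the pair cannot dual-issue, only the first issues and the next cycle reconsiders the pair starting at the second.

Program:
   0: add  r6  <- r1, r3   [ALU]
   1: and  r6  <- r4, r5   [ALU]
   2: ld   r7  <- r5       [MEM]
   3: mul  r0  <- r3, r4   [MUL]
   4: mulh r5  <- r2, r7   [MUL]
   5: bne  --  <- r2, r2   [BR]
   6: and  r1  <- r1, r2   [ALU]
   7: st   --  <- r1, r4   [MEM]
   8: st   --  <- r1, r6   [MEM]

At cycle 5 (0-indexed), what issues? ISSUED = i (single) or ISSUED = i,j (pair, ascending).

t=0 i0:add ; WAW r6
t=1 i1/i2:and+ld ; pair
t=2 i3:mul ; no-port MUL/MUL
t=3 i4/i5:mulh+bne ; pair
t=4 i6:and ; RAW r1
t=5 i7:st ; no-port MEM/MEM
t=6 i8:st ; tail

ISSUED = 7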